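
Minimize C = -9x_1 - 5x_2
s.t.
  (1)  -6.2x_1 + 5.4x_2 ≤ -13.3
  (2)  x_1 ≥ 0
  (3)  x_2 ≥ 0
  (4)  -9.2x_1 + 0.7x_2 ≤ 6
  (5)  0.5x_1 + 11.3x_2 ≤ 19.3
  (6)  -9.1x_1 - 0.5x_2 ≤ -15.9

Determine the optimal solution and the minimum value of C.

x_1 = 38.6, x_2 = 0, minimum C = -347.4

Vertices and C = -9x_1 - 5x_2:
  (133/62, 0) → C = -1197/62
  (25451/7276, 11301/7276) → C = -71391/1819
  (193/5, 0) → C = -1737/5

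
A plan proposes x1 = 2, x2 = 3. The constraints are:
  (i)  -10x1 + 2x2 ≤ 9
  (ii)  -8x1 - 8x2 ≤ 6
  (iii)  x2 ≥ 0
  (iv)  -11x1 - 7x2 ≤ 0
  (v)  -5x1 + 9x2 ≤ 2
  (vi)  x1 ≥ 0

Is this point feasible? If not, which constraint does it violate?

not feasible — violates (v)

Constraint (v): -5x1 + 9x2 = 17, which is not ≤ 2. All other constraints are satisfied.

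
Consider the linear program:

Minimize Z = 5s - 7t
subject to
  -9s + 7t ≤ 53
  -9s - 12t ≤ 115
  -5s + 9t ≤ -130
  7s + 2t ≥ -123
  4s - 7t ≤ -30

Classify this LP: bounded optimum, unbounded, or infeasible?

infeasible

The boundaries -9s + 7t = 53 and 4s - 7t = -30 meet at (-23/5, 58/35), but that point violates -5s + 9t ≤ -130. Every candidate vertex is excluded by some other constraint, so the feasible region is empty.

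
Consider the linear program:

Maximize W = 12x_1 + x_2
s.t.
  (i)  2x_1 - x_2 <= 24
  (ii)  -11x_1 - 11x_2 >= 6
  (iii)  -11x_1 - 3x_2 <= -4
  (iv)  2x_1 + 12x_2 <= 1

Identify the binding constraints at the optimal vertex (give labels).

(i) and (ii)

Feasible corners and W = 12x_1 + x_2:
  (86/11, -92/11) → W = 940/11
  (76/17, -256/17) → W = 656/17
  (31/44, -5/4) → W = 317/44

The maximum is at (86/11, -92/11). Substituting into each constraint, equality holds for (i) and (ii); the remaining constraints have slack.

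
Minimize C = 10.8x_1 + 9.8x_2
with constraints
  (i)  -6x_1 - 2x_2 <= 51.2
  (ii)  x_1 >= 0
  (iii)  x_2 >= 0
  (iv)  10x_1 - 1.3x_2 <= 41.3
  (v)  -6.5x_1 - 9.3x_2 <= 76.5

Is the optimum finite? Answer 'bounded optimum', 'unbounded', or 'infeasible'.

bounded optimum

Corner points and C = 10.8x_1 + 9.8x_2:
  (0, 0) → C = 0
  (4.13, 0) → C = 44.604
The feasible region has finitely many vertices and no improving ray; the minimum is 0 at (0, 0).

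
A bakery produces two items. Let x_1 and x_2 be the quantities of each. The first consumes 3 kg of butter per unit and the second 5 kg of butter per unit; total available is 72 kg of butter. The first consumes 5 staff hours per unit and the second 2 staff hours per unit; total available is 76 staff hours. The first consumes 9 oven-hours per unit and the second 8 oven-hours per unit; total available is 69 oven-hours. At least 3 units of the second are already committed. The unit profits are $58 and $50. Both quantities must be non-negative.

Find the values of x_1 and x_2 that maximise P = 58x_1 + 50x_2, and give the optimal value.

Feasible corners and P = 58x_1 + 50x_2:
  (0, 69/8) → P = 1725/4
  (0, 3) → P = 150
  (5, 3) → P = 440

x_1 = 5, x_2 = 3, maximum P = 440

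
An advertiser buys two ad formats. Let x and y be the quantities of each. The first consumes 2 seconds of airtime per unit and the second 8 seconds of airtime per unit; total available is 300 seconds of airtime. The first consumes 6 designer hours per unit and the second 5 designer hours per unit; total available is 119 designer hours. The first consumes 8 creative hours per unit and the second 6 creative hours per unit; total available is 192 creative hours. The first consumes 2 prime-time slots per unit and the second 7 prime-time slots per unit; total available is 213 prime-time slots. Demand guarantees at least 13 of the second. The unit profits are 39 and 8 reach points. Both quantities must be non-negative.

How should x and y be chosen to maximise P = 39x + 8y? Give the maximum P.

At the optimal vertex, 6x + 5y = 119 and y = 13.
Solving simultaneously gives x = 9, y = 13.

x = 9, y = 13, maximum P = 455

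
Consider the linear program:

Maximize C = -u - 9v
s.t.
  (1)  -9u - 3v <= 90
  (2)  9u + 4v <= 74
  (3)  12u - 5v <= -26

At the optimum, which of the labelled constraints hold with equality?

Corner points and C = -u - 9v:
  (-194/3, 164) → C = -4234/3
  (-176/27, -94/9) → C = 2714/27
  (266/93, 374/31) → C = -10364/93

The maximum is at (-176/27, -94/9). Substituting into each constraint, equality holds for (1) and (3); the remaining constraints have slack.

(1) and (3)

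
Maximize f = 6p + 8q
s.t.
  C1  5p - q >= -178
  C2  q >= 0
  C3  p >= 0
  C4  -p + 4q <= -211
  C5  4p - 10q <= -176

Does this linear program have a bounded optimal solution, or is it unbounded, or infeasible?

The boundaries 5p - q = -178 and p = 0 meet at (0, 178), but that point violates -p + 4q ≤ -211. Every candidate vertex is excluded by some other constraint, so the feasible region is empty.

infeasible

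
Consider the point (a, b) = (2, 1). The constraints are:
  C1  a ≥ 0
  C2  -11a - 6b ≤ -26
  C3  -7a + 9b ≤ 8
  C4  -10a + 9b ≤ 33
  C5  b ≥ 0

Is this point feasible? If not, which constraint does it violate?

C1: 2 ≥ 0 ✓
C2: -28 ≤ -26 ✓
C3: -5 ≤ 8 ✓
C4: -11 ≤ 33 ✓
C5: 1 ≥ 0 ✓

feasible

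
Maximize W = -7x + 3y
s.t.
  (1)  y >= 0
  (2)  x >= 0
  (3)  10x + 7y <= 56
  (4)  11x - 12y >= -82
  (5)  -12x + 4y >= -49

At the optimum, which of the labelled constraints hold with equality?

Corner points and W = -7x + 3y:
  (0, 0) → W = 0
  (49/12, 0) → W = -343/12
  (0, 41/6) → W = 41/2
  (98/197, 1436/197) → W = 3622/197
  (567/124, 91/62) → W = -3423/124

The maximum is at (0, 41/6). Substituting into each constraint, equality holds for (2) and (4); the remaining constraints have slack.

(2) and (4)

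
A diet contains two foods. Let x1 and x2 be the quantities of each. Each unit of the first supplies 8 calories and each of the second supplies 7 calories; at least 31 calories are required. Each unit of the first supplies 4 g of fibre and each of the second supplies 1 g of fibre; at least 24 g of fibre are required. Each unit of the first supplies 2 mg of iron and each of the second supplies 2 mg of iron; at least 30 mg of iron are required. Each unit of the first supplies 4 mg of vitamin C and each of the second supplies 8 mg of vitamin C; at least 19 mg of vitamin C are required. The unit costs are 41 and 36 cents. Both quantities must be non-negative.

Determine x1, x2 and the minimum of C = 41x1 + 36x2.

x1 = 3, x2 = 12, minimum C = 555

The feasible region is unbounded (it extends along (0, 1), (1, 0)), but C strictly increases along every unbounded feasible direction, so there is no improving ray and the minimum is attained at a vertex.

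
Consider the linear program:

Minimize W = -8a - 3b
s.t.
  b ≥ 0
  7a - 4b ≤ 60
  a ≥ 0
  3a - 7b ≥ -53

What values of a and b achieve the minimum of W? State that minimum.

a = 632/37, b = 551/37, minimum W = -6709/37

Feasible corners and W = -8a - 3b:
  (60/7, 0) → W = -480/7
  (0, 0) → W = 0
  (632/37, 551/37) → W = -6709/37
  (0, 53/7) → W = -159/7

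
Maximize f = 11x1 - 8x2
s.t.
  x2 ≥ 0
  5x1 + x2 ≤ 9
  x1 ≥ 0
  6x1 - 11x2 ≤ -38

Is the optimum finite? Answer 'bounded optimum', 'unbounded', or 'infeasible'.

bounded optimum

Feasible corners and f = 11x1 - 8x2:
  (0, 9) → f = -72
  (1, 4) → f = -21
  (0, 38/11) → f = -304/11
The feasible region has finitely many vertices and no improving ray; the maximum is -21 at (1, 4).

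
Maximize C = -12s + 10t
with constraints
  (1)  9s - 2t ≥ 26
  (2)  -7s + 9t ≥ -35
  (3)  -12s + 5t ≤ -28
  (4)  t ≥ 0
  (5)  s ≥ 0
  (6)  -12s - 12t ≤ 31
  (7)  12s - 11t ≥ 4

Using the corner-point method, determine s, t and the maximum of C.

s = 4, t = 4, maximum C = -8

Extreme points and C = -12s + 10t:
  (74/21, 20/7) → C = -96/7
  (26/9, 0) → C = -104/3
  (5, 0) → C = -60
  (4, 4) → C = -8
The feasible region is unbounded (it extends along (11, 12), (9, 7)), but C strictly decreases along every unbounded feasible direction, so there is no improving ray and the maximum is attained at a vertex.

The optimum lies where -12s + 5t = -28 and 12s - 11t = 4.
Solving simultaneously gives s = 4, t = 4.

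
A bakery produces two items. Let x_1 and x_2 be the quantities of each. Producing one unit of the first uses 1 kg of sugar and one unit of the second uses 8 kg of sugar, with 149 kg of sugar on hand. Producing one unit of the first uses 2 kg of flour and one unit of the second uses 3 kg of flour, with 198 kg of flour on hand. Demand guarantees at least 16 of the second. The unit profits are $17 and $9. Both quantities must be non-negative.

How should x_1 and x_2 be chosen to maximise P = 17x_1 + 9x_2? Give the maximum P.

Extreme points and P = 17x_1 + 9x_2:
  (0, 149/8) → P = 1341/8
  (0, 16) → P = 144
  (21, 16) → P = 501

x_1 = 21, x_2 = 16, maximum P = 501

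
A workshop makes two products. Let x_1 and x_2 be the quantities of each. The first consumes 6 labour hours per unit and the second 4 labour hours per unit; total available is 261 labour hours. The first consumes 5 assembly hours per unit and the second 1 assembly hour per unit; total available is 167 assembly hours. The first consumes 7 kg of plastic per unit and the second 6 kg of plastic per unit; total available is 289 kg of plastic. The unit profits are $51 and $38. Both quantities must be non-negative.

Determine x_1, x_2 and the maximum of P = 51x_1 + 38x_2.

x_1 = 31, x_2 = 12, maximum P = 2037

Vertices and P = 51x_1 + 38x_2:
  (0, 0) → P = 0
  (0, 289/6) → P = 5491/3
  (167/5, 0) → P = 8517/5
  (31, 12) → P = 2037

At the optimal vertex, 5x_1 + x_2 = 167 and 7x_1 + 6x_2 = 289.
Solving simultaneously gives x_1 = 31, x_2 = 12.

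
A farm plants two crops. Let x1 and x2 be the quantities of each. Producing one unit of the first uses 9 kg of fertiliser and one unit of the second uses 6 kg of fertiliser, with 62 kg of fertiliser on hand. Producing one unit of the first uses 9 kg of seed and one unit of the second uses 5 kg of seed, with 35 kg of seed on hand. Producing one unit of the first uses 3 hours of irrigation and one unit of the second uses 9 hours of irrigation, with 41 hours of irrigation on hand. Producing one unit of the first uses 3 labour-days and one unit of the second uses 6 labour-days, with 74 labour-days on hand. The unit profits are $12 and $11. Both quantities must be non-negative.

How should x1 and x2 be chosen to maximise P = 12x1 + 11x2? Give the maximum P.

x1 = 5/3, x2 = 4, maximum P = 64

Corner points and P = 12x1 + 11x2:
  (0, 0) → P = 0
  (0, 41/9) → P = 451/9
  (35/9, 0) → P = 140/3
  (5/3, 4) → P = 64

The optimum lies where 9x1 + 5x2 = 35 and 3x1 + 9x2 = 41.
Solving simultaneously gives x1 = 5/3, x2 = 4.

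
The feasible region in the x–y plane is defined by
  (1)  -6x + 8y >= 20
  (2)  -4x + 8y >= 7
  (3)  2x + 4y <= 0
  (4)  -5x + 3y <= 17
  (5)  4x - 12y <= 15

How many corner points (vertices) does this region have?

Pairwise boundary intersections that survive every other constraint:
  (-2, 1)
  (-38/11, -1/11)
  (-34/13, 17/13)

3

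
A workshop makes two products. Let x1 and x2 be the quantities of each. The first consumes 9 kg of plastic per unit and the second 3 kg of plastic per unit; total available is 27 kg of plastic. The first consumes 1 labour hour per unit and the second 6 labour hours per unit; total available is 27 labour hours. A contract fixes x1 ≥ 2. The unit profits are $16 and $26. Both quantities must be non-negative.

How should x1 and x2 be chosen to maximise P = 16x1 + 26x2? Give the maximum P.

x1 = 2, x2 = 3, maximum P = 110

The binding constraints are 9x1 + 3x2 = 27 and x1 = 2.
Solving simultaneously gives x1 = 2, x2 = 3.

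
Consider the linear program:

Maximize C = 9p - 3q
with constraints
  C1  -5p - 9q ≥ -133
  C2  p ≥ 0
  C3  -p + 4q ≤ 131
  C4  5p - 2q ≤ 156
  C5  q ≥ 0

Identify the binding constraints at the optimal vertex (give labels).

C1 and C5

Extreme points and C = 9p - 3q:
  (0, 133/9) → C = -133/3
  (133/5, 0) → C = 1197/5
  (0, 0) → C = 0

The maximum is at (133/5, 0). Substituting into each constraint, equality holds for C1 and C5; the remaining constraints have slack.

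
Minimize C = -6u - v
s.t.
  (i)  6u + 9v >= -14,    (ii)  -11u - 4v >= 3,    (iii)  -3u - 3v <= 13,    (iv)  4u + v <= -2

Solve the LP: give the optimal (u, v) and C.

Corner points and C = -6u - v:
  (-25/3, 4) → C = 46
  (-2/15, -22/15) → C = 34/15
  (-1, 2) → C = 4
The feasible region is unbounded (it extends along (-4, 11), (-1, 1)), but C strictly increases along every unbounded feasible direction, so there is no improving ray and the minimum is attained at a vertex.

u = -2/15, v = -22/15, minimum C = 34/15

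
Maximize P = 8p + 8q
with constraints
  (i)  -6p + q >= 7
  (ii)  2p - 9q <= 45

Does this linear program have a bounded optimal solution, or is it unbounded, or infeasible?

unbounded

From the feasible point (-27/13, -71/13), moving in the direction (1, 6) keeps every constraint satisfied while P increases without bound.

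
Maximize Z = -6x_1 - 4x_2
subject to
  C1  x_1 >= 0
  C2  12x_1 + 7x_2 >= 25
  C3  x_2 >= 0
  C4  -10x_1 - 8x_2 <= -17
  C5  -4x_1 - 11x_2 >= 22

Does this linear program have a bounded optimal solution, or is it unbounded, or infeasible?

The boundaries x_1 = 0 and 12x_1 + 7x_2 = 25 meet at (0, 25/7), but that point violates -4x_1 - 11x_2 ≥ 22. Every candidate vertex is excluded by some other constraint, so the feasible region is empty.

infeasible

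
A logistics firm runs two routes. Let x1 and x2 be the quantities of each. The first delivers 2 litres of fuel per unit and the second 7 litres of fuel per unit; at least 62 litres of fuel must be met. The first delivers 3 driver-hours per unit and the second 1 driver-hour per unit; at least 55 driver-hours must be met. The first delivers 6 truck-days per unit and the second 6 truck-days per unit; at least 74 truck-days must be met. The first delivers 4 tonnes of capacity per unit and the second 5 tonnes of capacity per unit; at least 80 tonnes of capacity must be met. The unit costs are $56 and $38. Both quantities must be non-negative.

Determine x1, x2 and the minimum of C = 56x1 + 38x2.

x1 = 17, x2 = 4, minimum C = 1104

The feasible region is unbounded (it extends along (0, 1), (1, 0)), but C strictly increases along every unbounded feasible direction, so there is no improving ray and the minimum is attained at a vertex.

The binding constraints are 2x1 + 7x2 = 62 and 3x1 + x2 = 55.
Solving simultaneously gives x1 = 17, x2 = 4.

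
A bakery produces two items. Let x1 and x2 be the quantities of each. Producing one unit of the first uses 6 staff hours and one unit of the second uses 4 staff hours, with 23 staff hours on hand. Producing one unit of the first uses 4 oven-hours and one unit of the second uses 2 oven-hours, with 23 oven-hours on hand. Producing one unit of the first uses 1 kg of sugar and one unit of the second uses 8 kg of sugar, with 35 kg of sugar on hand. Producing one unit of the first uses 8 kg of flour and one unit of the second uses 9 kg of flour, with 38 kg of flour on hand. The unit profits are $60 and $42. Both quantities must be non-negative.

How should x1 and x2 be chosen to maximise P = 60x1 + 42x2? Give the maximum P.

Extreme points and P = 60x1 + 42x2:
  (0, 0) → P = 0
  (0, 38/9) → P = 532/3
  (23/6, 0) → P = 230
  (5/2, 2) → P = 234

x1 = 5/2, x2 = 2, maximum P = 234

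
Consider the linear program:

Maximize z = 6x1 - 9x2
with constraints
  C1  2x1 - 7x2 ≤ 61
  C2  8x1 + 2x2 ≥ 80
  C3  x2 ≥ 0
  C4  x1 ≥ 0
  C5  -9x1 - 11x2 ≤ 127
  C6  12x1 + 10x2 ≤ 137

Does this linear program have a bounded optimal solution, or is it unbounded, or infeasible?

bounded optimum

Corner points and z = 6x1 - 9x2:
  (10, 0) → z = 60
  (263/28, 17/7) → z = 69/2
  (137/12, 0) → z = 137/2
The feasible region has finitely many vertices and no improving ray; the maximum is 137/2 at (137/12, 0).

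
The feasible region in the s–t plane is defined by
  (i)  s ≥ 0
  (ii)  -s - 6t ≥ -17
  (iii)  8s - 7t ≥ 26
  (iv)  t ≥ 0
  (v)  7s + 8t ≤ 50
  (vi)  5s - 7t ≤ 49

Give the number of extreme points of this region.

3

Of the 15 pairwise boundary intersections, those satisfying every inequality are:
  (13/4, 0)
  (558/113, 218/113)
  (50/7, 0)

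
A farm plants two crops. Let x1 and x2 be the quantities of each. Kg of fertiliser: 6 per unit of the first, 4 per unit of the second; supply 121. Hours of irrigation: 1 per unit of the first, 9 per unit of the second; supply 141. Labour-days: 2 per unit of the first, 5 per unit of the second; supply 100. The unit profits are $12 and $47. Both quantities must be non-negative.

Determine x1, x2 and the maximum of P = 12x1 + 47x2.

Vertices and P = 12x1 + 47x2:
  (0, 0) → P = 0
  (0, 47/3) → P = 2209/3
  (121/6, 0) → P = 242
  (21/2, 29/2) → P = 1615/2

x1 = 21/2, x2 = 29/2, maximum P = 1615/2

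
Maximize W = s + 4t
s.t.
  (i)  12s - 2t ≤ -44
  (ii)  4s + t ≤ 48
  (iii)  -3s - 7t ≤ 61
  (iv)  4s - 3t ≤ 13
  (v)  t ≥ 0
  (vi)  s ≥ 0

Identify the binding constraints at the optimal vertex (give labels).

Corner points and W = s + 4t:
  (13/5, 188/5) → W = 153
  (0, 22) → W = 88
  (0, 48) → W = 192

The maximum is at (0, 48). Substituting into each constraint, equality holds for (ii) and (vi); the remaining constraints have slack.

(ii) and (vi)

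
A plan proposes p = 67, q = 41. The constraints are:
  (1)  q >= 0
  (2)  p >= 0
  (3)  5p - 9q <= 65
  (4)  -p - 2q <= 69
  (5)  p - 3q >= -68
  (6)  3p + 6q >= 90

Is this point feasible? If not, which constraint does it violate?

feasible

(1): 41 ≥ 0 ✓
(2): 67 ≥ 0 ✓
(3): -34 ≤ 65 ✓
(4): -149 ≤ 69 ✓
(5): -56 ≥ -68 ✓
(6): 447 ≥ 90 ✓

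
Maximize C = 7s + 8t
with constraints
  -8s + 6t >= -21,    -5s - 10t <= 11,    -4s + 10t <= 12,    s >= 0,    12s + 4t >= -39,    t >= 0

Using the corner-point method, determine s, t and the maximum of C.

s = 141/28, t = 45/14, maximum C = 1707/28

Extreme points and C = 7s + 8t:
  (141/28, 45/14) → C = 1707/28
  (21/8, 0) → C = 147/8
  (0, 6/5) → C = 48/5
  (0, 0) → C = 0

The binding constraints are -8s + 6t = -21 and -4s + 10t = 12.
Solving simultaneously gives s = 141/28, t = 45/14.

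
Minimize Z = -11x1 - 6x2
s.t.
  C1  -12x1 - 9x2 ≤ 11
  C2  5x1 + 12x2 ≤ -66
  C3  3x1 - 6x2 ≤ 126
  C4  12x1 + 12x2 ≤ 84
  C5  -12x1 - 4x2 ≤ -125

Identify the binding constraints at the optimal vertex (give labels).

C2 and C3

Corner points and Z = -11x1 - 6x2:
  (186/11, -138/11) → Z = -1218/11
  (441/31, -1417/124) → Z = -5451/62
  (209/14, -379/28) → Z = -83

The minimum is at (186/11, -138/11). Substituting into each constraint, equality holds for C2 and C3; the remaining constraints have slack.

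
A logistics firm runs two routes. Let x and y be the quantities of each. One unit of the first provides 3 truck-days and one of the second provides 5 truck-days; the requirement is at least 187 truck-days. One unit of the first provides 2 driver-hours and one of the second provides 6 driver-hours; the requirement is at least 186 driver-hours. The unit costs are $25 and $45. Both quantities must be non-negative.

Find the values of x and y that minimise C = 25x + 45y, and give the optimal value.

x = 24, y = 23, minimum C = 1635

Feasible corners and C = 25x + 45y:
  (0, 187/5) → C = 1683
  (93, 0) → C = 2325
  (24, 23) → C = 1635
The feasible region is unbounded (it extends along (0, 1), (1, 0)), but C strictly increases along every unbounded feasible direction, so there is no improving ray and the minimum is attained at a vertex.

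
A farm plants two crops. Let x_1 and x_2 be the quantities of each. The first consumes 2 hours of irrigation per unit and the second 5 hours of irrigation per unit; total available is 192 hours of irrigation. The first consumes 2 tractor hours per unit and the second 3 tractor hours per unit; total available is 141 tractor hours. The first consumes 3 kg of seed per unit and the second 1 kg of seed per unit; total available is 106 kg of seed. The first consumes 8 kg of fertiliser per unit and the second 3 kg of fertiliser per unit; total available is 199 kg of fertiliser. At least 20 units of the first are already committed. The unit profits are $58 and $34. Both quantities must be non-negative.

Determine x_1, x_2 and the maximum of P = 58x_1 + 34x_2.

Vertices and P = 58x_1 + 34x_2:
  (199/8, 0) → P = 5771/4
  (20, 0) → P = 1160
  (20, 13) → P = 1602

x_1 = 20, x_2 = 13, maximum P = 1602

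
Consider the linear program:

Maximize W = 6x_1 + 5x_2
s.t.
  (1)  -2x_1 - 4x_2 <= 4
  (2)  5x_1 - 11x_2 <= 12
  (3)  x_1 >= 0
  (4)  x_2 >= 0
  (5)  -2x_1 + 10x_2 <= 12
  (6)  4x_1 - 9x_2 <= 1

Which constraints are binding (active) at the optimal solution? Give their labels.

Extreme points and W = 6x_1 + 5x_2:
  (0, 0) → W = 0
  (0, 6/5) → W = 6
  (1/4, 0) → W = 3/2
  (59/11, 25/11) → W = 479/11

The maximum is at (59/11, 25/11). Substituting into each constraint, equality holds for (5) and (6); the remaining constraints have slack.

(5) and (6)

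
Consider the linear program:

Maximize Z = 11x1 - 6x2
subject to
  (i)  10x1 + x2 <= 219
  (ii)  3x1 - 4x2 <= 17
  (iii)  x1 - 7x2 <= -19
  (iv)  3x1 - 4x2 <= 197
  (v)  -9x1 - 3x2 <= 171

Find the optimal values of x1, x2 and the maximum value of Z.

Feasible corners and Z = 11x1 - 6x2:
  (893/43, 487/43) → Z = 6901/43
  (195/17, 74/17) → Z = 1701/17
  (-19, 0) → Z = -209
The feasible region is unbounded (it extends along (-1, 10), (-1, 3)), but Z strictly decreases along every unbounded feasible direction, so there is no improving ray and the maximum is attained at a vertex.

x1 = 893/43, x2 = 487/43, maximum Z = 6901/43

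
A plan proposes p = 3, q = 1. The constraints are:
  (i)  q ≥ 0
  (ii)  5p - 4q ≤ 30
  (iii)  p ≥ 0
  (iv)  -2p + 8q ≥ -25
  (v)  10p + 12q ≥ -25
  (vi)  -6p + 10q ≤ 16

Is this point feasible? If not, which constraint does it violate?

(i): 1 ≥ 0 ✓
(ii): 11 ≤ 30 ✓
(iii): 3 ≥ 0 ✓
(iv): 2 ≥ -25 ✓
(v): 42 ≥ -25 ✓
(vi): -8 ≤ 16 ✓

feasible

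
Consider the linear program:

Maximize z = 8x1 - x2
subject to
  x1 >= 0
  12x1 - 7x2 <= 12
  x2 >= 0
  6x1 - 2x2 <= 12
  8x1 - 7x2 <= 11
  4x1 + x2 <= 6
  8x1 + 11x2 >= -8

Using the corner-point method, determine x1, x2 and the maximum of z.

x1 = 27/20, x2 = 3/5, maximum z = 51/5

Feasible corners and z = 8x1 - x2:
  (0, 0) → z = 0
  (0, 6) → z = -6
  (1, 0) → z = 8
  (27/20, 3/5) → z = 51/5

At the optimal vertex, 12x1 - 7x2 = 12 and 4x1 + x2 = 6.
Solving simultaneously gives x1 = 27/20, x2 = 3/5.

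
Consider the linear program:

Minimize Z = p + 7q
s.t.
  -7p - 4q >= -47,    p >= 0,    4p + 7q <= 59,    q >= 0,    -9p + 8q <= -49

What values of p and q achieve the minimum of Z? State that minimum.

p = 49/9, q = 0, minimum Z = 49/9

Vertices and Z = p + 7q:
  (47/7, 0) → Z = 47/7
  (143/23, 20/23) → Z = 283/23
  (49/9, 0) → Z = 49/9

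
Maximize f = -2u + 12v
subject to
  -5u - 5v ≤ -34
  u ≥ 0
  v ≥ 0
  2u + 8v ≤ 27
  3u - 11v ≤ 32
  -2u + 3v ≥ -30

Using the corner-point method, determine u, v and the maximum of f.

u = 137/30, v = 67/30, maximum f = 53/3

Feasible corners and f = -2u + 12v:
  (34/5, 0) → f = -68/5
  (137/30, 67/30) → f = 53/3
  (32/3, 0) → f = -64/3
  (553/46, 17/46) → f = -451/23

At the optimal vertex, -5u - 5v = -34 and 2u + 8v = 27.
Solving simultaneously gives u = 137/30, v = 67/30.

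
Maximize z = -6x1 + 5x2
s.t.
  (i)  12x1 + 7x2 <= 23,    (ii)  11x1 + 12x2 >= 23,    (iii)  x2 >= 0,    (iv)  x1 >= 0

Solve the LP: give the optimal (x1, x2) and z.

x1 = 0, x2 = 23/7, maximum z = 115/7

Feasible corners and z = -6x1 + 5x2:
  (115/67, 23/67) → z = -575/67
  (0, 23/7) → z = 115/7
  (0, 23/12) → z = 115/12

The binding constraints are 12x1 + 7x2 = 23 and x1 = 0.
Solving simultaneously gives x1 = 0, x2 = 23/7.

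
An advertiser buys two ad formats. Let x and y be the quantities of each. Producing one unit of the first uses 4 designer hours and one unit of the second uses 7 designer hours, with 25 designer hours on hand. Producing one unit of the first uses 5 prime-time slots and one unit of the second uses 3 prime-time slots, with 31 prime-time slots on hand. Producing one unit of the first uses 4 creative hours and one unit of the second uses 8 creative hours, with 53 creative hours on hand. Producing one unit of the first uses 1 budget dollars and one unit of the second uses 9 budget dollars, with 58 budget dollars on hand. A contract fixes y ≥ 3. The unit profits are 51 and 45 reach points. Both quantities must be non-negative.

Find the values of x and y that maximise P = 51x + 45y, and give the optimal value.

x = 1, y = 3, maximum P = 186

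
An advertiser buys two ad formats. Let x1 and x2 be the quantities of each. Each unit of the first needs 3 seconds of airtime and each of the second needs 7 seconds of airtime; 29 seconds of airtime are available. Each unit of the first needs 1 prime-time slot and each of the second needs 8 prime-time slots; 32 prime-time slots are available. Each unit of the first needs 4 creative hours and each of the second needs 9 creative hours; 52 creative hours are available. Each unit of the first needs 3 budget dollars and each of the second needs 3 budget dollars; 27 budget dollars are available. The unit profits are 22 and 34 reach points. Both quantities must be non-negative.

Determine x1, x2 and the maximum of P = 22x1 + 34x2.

Corner points and P = 22x1 + 34x2:
  (0, 0) → P = 0
  (0, 4) → P = 136
  (9, 0) → P = 198
  (8/17, 67/17) → P = 2454/17
  (17/2, 1/2) → P = 204

The optimum lies where 3x1 + 7x2 = 29 and 3x1 + 3x2 = 27.
Solving simultaneously gives x1 = 17/2, x2 = 1/2.

x1 = 17/2, x2 = 1/2, maximum P = 204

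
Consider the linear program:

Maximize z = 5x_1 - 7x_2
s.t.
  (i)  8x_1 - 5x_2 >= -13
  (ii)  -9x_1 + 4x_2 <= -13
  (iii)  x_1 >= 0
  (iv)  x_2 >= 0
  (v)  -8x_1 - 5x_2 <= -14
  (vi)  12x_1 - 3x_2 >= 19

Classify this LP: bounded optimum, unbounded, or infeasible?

unbounded

From the feasible point (9, 17), moving in the direction (1, 0) keeps every constraint satisfied while z increases without bound.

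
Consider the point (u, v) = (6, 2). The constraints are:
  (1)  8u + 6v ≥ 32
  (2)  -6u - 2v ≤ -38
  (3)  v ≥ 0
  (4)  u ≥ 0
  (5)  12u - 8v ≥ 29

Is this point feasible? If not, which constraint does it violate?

(1): 60 ≥ 32 ✓
(2): -40 ≤ -38 ✓
(3): 2 ≥ 0 ✓
(4): 6 ≥ 0 ✓
(5): 56 ≥ 29 ✓

feasible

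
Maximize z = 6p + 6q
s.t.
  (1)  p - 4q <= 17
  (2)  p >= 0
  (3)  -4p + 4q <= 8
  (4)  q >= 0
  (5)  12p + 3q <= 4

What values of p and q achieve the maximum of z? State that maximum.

p = 0, q = 4/3, maximum z = 8

Extreme points and z = 6p + 6q:
  (0, 0) → z = 0
  (0, 4/3) → z = 8
  (1/3, 0) → z = 2

At the optimal vertex, p = 0 and 12p + 3q = 4.
Solving simultaneously gives p = 0, q = 4/3.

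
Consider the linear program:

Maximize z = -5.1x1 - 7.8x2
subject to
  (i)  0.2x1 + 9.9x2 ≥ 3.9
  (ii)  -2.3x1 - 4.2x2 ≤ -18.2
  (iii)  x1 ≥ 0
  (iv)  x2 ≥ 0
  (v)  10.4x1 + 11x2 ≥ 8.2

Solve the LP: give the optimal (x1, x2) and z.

Corner points and z = -5.1x1 - 7.8x2:
  (5460/731, 533/2193) → z = -146159/3655
  (39/2, 0) → z = -1989/20
  (0, 13/3) → z = -169/5
The feasible region is unbounded (it extends along (0, 1), (1, 0)), but z strictly decreases along every unbounded feasible direction, so there is no improving ray and the maximum is attained at a vertex.

The optimum lies where -2.3x1 - 4.2x2 = -18.2 and x1 = 0.
Solving simultaneously gives x1 = 0, x2 = 13/3.

x1 = 0, x2 = 13/3, maximum z = -169/5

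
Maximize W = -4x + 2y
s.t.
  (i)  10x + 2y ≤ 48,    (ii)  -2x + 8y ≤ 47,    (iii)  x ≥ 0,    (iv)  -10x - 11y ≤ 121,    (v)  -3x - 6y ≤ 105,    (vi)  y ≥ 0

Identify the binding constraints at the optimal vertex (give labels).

Vertices and W = -4x + 2y:
  (145/42, 283/42) → W = -1/3
  (24/5, 0) → W = -96/5
  (0, 47/8) → W = 47/4
  (0, 0) → W = 0

The maximum is at (0, 47/8). Substituting into each constraint, equality holds for (ii) and (iii); the remaining constraints have slack.

(ii) and (iii)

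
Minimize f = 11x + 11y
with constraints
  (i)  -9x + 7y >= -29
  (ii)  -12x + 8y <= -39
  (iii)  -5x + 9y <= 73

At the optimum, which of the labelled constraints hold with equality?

(i) and (ii)

Extreme points and f = 11x + 11y:
  (41/12, 1/4) → f = 121/3
  (386/23, 401/23) → f = 8657/23
  (55/4, 63/4) → f = 649/2

The minimum is at (41/12, 1/4). Substituting into each constraint, equality holds for (i) and (ii); the remaining constraints have slack.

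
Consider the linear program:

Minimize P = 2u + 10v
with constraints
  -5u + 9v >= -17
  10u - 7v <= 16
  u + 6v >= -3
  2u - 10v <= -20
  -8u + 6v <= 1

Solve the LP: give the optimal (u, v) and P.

u = 55/34, v = 79/34, minimum P = 450/17

Extreme points and P = 2u + 10v:
  (150/43, 116/43) → P = 1460/43
  (103/4, 69/2) → P = 793/2
  (55/34, 79/34) → P = 450/17

At the optimal vertex, 2u - 10v = -20 and -8u + 6v = 1.
Solving simultaneously gives u = 55/34, v = 79/34.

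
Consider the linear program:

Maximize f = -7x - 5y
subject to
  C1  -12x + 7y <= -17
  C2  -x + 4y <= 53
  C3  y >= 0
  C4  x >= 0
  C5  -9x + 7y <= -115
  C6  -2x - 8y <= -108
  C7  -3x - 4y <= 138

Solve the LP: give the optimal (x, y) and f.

x = 838/43, y = 371/43, maximum f = -7721/43

The feasible region is unbounded (it extends along (1, 0), (4, 1)), but f strictly decreases along every unbounded feasible direction, so there is no improving ray and the maximum is attained at a vertex.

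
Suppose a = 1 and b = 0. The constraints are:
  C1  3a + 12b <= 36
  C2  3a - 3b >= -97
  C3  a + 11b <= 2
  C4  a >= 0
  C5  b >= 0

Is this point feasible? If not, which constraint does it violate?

C1: 3 ≤ 36 ✓
C2: 3 ≥ -97 ✓
C3: 1 ≤ 2 ✓
C4: 1 ≥ 0 ✓
C5: 0 ≥ 0 ✓

feasible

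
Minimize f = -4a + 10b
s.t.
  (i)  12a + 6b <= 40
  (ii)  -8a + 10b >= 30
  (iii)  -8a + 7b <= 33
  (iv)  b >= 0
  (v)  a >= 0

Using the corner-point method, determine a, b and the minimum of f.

a = 0, b = 3, minimum f = 30

Vertices and f = -4a + 10b:
  (55/42, 85/21) → f = 740/21
  (41/66, 179/33) → f = 1708/33
  (0, 3) → f = 30
  (0, 33/7) → f = 330/7

The optimum lies where -8a + 10b = 30 and a = 0.
Solving simultaneously gives a = 0, b = 3.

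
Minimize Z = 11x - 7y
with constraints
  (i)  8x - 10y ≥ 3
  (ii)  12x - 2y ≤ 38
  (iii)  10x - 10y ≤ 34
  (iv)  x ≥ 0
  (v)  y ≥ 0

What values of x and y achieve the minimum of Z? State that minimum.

x = 3/8, y = 0, minimum Z = 33/8

Corner points and Z = 11x - 7y:
  (187/52, 67/26) → Z = 1119/52
  (3/8, 0) → Z = 33/8
  (19/6, 0) → Z = 209/6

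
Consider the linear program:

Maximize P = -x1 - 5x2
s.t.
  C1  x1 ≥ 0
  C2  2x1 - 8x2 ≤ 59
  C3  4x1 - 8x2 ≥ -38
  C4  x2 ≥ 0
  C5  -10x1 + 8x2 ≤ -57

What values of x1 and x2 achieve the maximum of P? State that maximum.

x1 = 57/10, x2 = 0, maximum P = -57/10

Extreme points and P = -x1 - 5x2:
  (59/2, 0) → P = -59/2
  (95/6, 38/3) → P = -475/6
  (57/10, 0) → P = -57/10
The feasible region is unbounded (it extends along (2, 1), (4, 1)), but P strictly decreases along every unbounded feasible direction, so there is no improving ray and the maximum is attained at a vertex.

The optimum lies where x2 = 0 and -10x1 + 8x2 = -57.
Solving simultaneously gives x1 = 57/10, x2 = 0.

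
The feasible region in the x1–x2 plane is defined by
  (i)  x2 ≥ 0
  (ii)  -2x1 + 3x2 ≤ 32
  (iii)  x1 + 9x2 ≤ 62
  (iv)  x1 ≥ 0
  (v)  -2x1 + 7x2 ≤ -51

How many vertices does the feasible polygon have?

Intersecting each pair of boundary lines and keeping only the points that satisfy every inequality leaves:
  (62, 0)
  (51/2, 0)
  (893/25, 73/25)

3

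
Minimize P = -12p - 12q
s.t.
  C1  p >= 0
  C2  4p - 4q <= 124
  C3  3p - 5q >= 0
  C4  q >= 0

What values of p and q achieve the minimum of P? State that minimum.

p = 155/2, q = 93/2, minimum P = -1488

Vertices and P = -12p - 12q:
  (0, 0) → P = 0
  (155/2, 93/2) → P = -1488
  (31, 0) → P = -372

The optimum lies where 4p - 4q = 124 and 3p - 5q = 0.
Solving simultaneously gives p = 155/2, q = 93/2.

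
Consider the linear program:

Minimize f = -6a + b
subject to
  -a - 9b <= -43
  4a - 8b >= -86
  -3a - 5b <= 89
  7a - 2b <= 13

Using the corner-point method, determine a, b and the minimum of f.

Vertices and f = -6a + b:
  (-215/22, 129/22) → f = 129/2
  (203/65, 288/65) → f = -186/13
  (23/4, 109/8) → f = -167/8

a = 23/4, b = 109/8, minimum f = -167/8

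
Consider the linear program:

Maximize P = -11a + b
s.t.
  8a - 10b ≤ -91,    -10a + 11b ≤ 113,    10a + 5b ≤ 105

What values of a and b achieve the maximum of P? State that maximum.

Corner points and P = -11a + b:
  (-43/4, 1/2) → P = 475/4
  (17/4, 25/2) → P = -137/4
  (59/16, 109/8) → P = -431/16

At the optimal vertex, 8a - 10b = -91 and -10a + 11b = 113.
Solving simultaneously gives a = -43/4, b = 1/2.

a = -43/4, b = 1/2, maximum P = 475/4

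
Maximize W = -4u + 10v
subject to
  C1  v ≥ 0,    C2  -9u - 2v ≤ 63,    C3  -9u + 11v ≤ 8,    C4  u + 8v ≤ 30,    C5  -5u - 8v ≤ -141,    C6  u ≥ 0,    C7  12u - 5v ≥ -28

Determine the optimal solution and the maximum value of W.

u = 111/4, v = 9/32, maximum W = -1731/16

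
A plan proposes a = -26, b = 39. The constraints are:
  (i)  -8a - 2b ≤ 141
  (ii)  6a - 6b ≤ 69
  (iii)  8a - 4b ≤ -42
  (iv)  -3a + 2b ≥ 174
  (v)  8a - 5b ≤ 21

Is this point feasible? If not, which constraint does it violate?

not feasible — violates (iv)

Constraint (iv): -3a + 2b = 156, which is not ≥ 174. All other constraints are satisfied.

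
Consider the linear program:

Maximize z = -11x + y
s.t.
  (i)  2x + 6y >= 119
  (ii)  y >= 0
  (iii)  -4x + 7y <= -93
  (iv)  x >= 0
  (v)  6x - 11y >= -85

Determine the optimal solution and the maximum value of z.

x = 1391/38, y = 145/19, maximum z = -15011/38

Extreme points and z = -11x + y:
  (119/2, 0) → z = -1309/2
  (1391/38, 145/19) → z = -15011/38
  (809, 449) → z = -8450
The feasible region is unbounded (it extends along (11, 6), (1, 0)), but z strictly decreases along every unbounded feasible direction, so there is no improving ray and the maximum is attained at a vertex.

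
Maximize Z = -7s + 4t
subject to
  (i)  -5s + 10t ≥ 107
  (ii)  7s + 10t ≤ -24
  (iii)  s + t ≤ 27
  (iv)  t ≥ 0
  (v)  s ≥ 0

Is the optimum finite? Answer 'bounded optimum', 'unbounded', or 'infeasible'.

infeasible

The boundaries -5s + 10t = 107 and 7s + 10t = -24 meet at (-131/12, 629/120), but that point violates s ≥ 0. Every candidate vertex is excluded by some other constraint, so the feasible region is empty.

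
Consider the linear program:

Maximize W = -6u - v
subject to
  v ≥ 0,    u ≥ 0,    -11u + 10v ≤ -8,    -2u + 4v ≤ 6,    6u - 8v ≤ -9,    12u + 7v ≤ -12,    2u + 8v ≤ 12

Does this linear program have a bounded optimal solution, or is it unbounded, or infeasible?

The boundaries 12u + 7v = -12 and 2u + 8v = 12 meet at (-90/41, 84/41), but that point violates u ≥ 0. Every candidate vertex is excluded by some other constraint, so the feasible region is empty.

infeasible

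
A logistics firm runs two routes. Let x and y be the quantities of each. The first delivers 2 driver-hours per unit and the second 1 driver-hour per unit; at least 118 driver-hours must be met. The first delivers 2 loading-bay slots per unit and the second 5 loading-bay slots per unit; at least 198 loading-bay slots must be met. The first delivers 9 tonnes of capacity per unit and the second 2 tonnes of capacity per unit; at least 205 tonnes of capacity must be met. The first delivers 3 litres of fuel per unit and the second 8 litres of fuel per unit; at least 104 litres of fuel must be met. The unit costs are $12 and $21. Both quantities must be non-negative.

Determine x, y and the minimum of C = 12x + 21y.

Extreme points and C = 12x + 21y:
  (0, 118) → C = 2478
  (99, 0) → C = 1188
  (49, 20) → C = 1008
The feasible region is unbounded (it extends along (0, 1), (1, 0)), but C strictly increases along every unbounded feasible direction, so there is no improving ray and the minimum is attained at a vertex.

The optimum lies where 2x + y = 118 and 2x + 5y = 198.
Solving simultaneously gives x = 49, y = 20.

x = 49, y = 20, minimum C = 1008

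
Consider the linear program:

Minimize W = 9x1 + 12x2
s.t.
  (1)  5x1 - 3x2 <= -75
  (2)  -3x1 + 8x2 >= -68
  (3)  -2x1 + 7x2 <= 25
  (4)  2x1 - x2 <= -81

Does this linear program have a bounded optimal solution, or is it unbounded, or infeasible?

unbounded

From the feasible point (-716/13, -379/13), moving in the direction (-8, -3) keeps every constraint satisfied while W decreases without bound.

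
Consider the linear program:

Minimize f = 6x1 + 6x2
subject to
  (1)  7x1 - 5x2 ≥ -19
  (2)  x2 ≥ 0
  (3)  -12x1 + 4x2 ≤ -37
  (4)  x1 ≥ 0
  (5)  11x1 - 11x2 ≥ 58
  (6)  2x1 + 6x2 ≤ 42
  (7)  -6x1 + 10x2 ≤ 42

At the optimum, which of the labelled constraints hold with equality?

Corner points and f = 6x1 + 6x2:
  (58/11, 0) → f = 348/11
  (21, 0) → f = 126
  (405/44, 173/44) → f = 867/11

The minimum is at (58/11, 0). Substituting into each constraint, equality holds for (2) and (5); the remaining constraints have slack.

(2) and (5)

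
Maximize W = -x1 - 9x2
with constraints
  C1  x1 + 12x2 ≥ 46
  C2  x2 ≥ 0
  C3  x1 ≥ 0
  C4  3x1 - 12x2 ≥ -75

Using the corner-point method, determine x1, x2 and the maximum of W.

Extreme points and W = -x1 - 9x2:
  (46, 0) → W = -46
  (0, 23/6) → W = -69/2
  (0, 25/4) → W = -225/4
The feasible region is unbounded (it extends along (4, 1), (1, 0)), but W strictly decreases along every unbounded feasible direction, so there is no improving ray and the maximum is attained at a vertex.

At the optimal vertex, x1 + 12x2 = 46 and x1 = 0.
Solving simultaneously gives x1 = 0, x2 = 23/6.

x1 = 0, x2 = 23/6, maximum W = -69/2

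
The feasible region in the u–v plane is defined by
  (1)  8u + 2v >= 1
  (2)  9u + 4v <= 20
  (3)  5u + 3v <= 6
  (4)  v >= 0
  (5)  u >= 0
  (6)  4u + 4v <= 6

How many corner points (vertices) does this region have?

The feasible vertices (each the meet of two boundaries and inside every other half-plane) are:
  (1/8, 0)
  (0, 1/2)
  (6/5, 0)
  (3/4, 3/4)
  (0, 3/2)

5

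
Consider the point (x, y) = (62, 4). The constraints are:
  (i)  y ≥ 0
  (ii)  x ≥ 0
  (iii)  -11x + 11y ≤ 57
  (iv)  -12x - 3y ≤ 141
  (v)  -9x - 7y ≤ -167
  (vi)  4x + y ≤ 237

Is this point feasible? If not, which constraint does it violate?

Constraint (vi): 4x + y = 252, which is not ≤ 237. All other constraints are satisfied.

not feasible — violates (vi)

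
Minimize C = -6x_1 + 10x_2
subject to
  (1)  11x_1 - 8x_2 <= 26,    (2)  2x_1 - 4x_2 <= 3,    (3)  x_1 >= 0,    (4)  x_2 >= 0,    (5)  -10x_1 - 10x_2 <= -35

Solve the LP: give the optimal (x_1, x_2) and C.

x_1 = 20/7, x_2 = 19/28, minimum C = -145/14

Corner points and C = -6x_1 + 10x_2:
  (20/7, 19/28) → C = -145/14
  (17/6, 2/3) → C = -31/3
  (0, 7/2) → C = 35
The feasible region is unbounded (it extends along (0, 1), (8, 11)), but C strictly increases along every unbounded feasible direction, so there is no improving ray and the minimum is attained at a vertex.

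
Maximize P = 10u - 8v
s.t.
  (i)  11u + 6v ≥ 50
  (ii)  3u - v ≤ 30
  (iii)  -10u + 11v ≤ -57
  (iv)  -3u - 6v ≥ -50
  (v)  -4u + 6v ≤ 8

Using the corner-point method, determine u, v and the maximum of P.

u = 230/29, v = -180/29, maximum P = 3740/29

The optimum lies where 11u + 6v = 50 and 3u - v = 30.
Solving simultaneously gives u = 230/29, v = -180/29.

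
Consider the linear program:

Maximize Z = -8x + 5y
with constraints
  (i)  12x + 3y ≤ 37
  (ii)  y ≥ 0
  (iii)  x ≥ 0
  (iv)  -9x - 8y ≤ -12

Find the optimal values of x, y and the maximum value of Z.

x = 0, y = 37/3, maximum Z = 185/3

Feasible corners and Z = -8x + 5y:
  (37/12, 0) → Z = -74/3
  (0, 37/3) → Z = 185/3
  (4/3, 0) → Z = -32/3
  (0, 3/2) → Z = 15/2

At the optimal vertex, 12x + 3y = 37 and x = 0.
Solving simultaneously gives x = 0, y = 37/3.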